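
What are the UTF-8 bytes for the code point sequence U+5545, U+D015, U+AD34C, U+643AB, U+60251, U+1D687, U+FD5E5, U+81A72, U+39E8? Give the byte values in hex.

U+5545: 3-byte form → E5 95 85.
U+D015: 3-byte form → ED 80 95.
U+AD34C: 4-byte form → F2 AD 8D 8C.
U+643AB: 4-byte form → F1 A4 8E AB.
U+60251: 4-byte form → F1 A0 89 91.
U+1D687: 4-byte form → F0 9D 9A 87.
U+FD5E5: 4-byte form → F3 BD 97 A5.
U+81A72: 4-byte form → F2 81 A9 B2.
U+39E8: 3-byte form → E3 A7 A8.
Concatenated (33 bytes): E5 95 85 ED 80 95 F2 AD 8D 8C F1 A4 8E AB F1 A0 89 91 F0 9D 9A 87 F3 BD 97 A5 F2 81 A9 B2 E3 A7 A8.

E5 95 85 ED 80 95 F2 AD 8D 8C F1 A4 8E AB F1 A0 89 91 F0 9D 9A 87 F3 BD 97 A5 F2 81 A9 B2 E3 A7 A8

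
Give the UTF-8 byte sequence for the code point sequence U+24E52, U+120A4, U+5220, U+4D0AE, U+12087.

U+24E52: 4-byte form → F0 A4 B9 92.
U+120A4: 4-byte form → F0 92 82 A4.
U+5220: 3-byte form → E5 88 A0.
U+4D0AE: 4-byte form → F1 8D 82 AE.
U+12087: 4-byte form → F0 92 82 87.
Concatenated (19 bytes): F0 A4 B9 92 F0 92 82 A4 E5 88 A0 F1 8D 82 AE F0 92 82 87.

F0 A4 B9 92 F0 92 82 A4 E5 88 A0 F1 8D 82 AE F0 92 82 87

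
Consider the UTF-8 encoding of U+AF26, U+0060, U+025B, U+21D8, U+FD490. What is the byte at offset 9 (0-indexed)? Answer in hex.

0xF3

U+AF26 → 3-byte form EA BC A6 at offsets 0–2.
U+0060 → 1-byte form 60 at offsets 3–3.
U+025B → 2-byte form C9 9B at offsets 4–5.
U+21D8 → 3-byte form E2 87 98 at offsets 6–8.
U+FD490 → 4-byte form F3 BD 92 90 at offsets 9–12.
Offset 9 falls in char 5's range; it's byte 1 of F3 BD 92 90 = 0xF3.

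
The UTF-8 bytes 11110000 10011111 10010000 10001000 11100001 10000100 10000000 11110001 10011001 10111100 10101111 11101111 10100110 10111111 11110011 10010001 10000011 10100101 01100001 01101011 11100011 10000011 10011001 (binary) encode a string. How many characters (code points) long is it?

8

Byte at offset 0: 0xF0 = 11110000 → 4-byte char (#1). Advance 4.
Byte at offset 4: 0xE1 = 11100001 → 3-byte char (#2). Advance 3.
Byte at offset 7: 0xF1 = 11110001 → 4-byte char (#3). Advance 4.
Byte at offset 11: 0xEF = 11101111 → 3-byte char (#4). Advance 3.
Byte at offset 14: 0xF3 = 11110011 → 4-byte char (#5). Advance 4.
Byte at offset 18: 0x61 = 01100001 → 1-byte char (#6). Advance 1.
Byte at offset 19: 0x6B = 01101011 → 1-byte char (#7). Advance 1.
Byte at offset 20: 0xE3 = 11100011 → 3-byte char (#8). Advance 3.
Reached end at offset 23 after 8 code points.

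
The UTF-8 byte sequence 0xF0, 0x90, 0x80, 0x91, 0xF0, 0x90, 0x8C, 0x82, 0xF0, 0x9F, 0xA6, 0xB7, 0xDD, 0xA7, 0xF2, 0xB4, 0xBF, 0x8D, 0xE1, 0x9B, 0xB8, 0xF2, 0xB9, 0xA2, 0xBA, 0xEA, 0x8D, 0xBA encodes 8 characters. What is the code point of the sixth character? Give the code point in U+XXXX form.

U+16F8

Offset 0: leading byte 0xF0 = 11110000 → 4-byte char #1 = F0 90 80 91.
Offset 4: leading byte 0xF0 = 11110000 → 4-byte char #2 = F0 90 8C 82.
Offset 8: leading byte 0xF0 = 11110000 → 4-byte char #3 = F0 9F A6 B7.
Offset 12: leading byte 0xDD = 11011101 → 2-byte char #4 = DD A7.
Offset 14: leading byte 0xF2 = 11110010 → 4-byte char #5 = F2 B4 BF 8D.
Offset 18: leading byte 0xE1 = 11100001 → 3-byte char #6 = E1 9B B8.
Leading byte 0xE1 = 11100001 matches 1110xxxx → 3-byte sequence.
Byte 1: 0xE1 = 11100001, payload 0001 (4 bits).
Byte 2: 0x9B = 10011011 (10xxxxxx ✓), payload 011011.
Byte 3: 0xB8 = 10111000 (10xxxxxx ✓), payload 111000.
Concatenate: 0001011011111000 = 0x16F8 (16 bits → U+16F8).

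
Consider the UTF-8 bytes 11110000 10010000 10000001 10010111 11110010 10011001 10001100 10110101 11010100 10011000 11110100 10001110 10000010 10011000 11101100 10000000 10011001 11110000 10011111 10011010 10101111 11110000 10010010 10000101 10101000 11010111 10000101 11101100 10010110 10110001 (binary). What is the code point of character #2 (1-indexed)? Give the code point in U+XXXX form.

U+99335

Offset 0: leading byte 0xF0 = 11110000 → 4-byte char #1 = F0 90 81 97.
Offset 4: leading byte 0xF2 = 11110010 → 4-byte char #2 = F2 99 8C B5.
Leading byte 0xF2 = 11110010 matches 11110xxx → 4-byte sequence.
Byte 1: 0xF2 = 11110010, payload 010 (3 bits).
Byte 2: 0x99 = 10011001 (10xxxxxx ✓), payload 011001.
Byte 3: 0x8C = 10001100 (10xxxxxx ✓), payload 001100.
Byte 4: 0xB5 = 10110101 (10xxxxxx ✓), payload 110101.
Concatenate: 010011001001100110101 = 0x99335 (21 bits → U+99335).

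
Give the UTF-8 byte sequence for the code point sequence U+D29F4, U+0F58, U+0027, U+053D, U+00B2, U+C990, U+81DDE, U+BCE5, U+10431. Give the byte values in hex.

U+D29F4: 4-byte form → F3 92 A7 B4.
U+0F58: 3-byte form → E0 BD 98.
U+0027: 1-byte form → 27.
U+053D: 2-byte form → D4 BD.
U+00B2: 2-byte form → C2 B2.
U+C990: 3-byte form → EC A6 90.
U+81DDE: 4-byte form → F2 81 B7 9E.
U+BCE5: 3-byte form → EB B3 A5.
U+10431: 4-byte form → F0 90 90 B1.
Concatenated (26 bytes): F3 92 A7 B4 E0 BD 98 27 D4 BD C2 B2 EC A6 90 F2 81 B7 9E EB B3 A5 F0 90 90 B1.

F3 92 A7 B4 E0 BD 98 27 D4 BD C2 B2 EC A6 90 F2 81 B7 9E EB B3 A5 F0 90 90 B1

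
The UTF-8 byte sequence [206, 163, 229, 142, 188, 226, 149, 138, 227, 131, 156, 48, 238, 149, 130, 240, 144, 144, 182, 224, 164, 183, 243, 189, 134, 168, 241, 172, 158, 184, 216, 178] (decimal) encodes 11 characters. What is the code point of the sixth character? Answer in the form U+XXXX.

U+E542

Offset 0: leading byte 0xCE = 11001110 → 2-byte char #1 = CE A3.
Offset 2: leading byte 0xE5 = 11100101 → 3-byte char #2 = E5 8E BC.
Offset 5: leading byte 0xE2 = 11100010 → 3-byte char #3 = E2 95 8A.
Offset 8: leading byte 0xE3 = 11100011 → 3-byte char #4 = E3 83 9C.
Offset 11: leading byte 0x30 = 00110000 → 1-byte char #5 = 30.
Offset 12: leading byte 0xEE = 11101110 → 3-byte char #6 = EE 95 82.
Leading byte 0xEE = 11101110 matches 1110xxxx → 3-byte sequence.
Byte 1: 0xEE = 11101110, payload 1110 (4 bits).
Byte 2: 0x95 = 10010101 (10xxxxxx ✓), payload 010101.
Byte 3: 0x82 = 10000010 (10xxxxxx ✓), payload 000010.
Concatenate: 1110010101000010 = 0xE542 (16 bits → U+E542).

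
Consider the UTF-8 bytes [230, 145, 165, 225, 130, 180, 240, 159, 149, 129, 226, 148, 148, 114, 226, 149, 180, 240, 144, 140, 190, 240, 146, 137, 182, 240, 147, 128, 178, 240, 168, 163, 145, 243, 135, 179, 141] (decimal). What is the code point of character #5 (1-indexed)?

U+0072

Offset 0: leading byte 0xE6 = 11100110 → 3-byte char #1 = E6 91 A5.
Offset 3: leading byte 0xE1 = 11100001 → 3-byte char #2 = E1 82 B4.
Offset 6: leading byte 0xF0 = 11110000 → 4-byte char #3 = F0 9F 95 81.
Offset 10: leading byte 0xE2 = 11100010 → 3-byte char #4 = E2 94 94.
Offset 13: leading byte 0x72 = 01110010 → 1-byte char #5 = 72.
Leading byte 0x72 = 01110010 matches 0xxxxxxx → 1-byte sequence.
Byte 1: 0x72 = 01110010, payload 1110010 (7 bits).
Concatenate: 1110010 = 0x72 (7 bits → U+0072).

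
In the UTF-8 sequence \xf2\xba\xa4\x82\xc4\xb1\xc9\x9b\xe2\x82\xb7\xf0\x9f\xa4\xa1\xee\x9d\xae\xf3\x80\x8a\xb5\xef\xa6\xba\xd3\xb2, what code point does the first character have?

Offset 0: leading byte 0xF2 = 11110010 → 4-byte char #1 = F2 BA A4 82.
Leading byte 0xF2 = 11110010 matches 11110xxx → 4-byte sequence.
Byte 1: 0xF2 = 11110010, payload 010 (3 bits).
Byte 2: 0xBA = 10111010 (10xxxxxx ✓), payload 111010.
Byte 3: 0xA4 = 10100100 (10xxxxxx ✓), payload 100100.
Byte 4: 0x82 = 10000010 (10xxxxxx ✓), payload 000010.
Concatenate: 010111010100100000010 = 0xBA902 (21 bits → U+BA902).

U+BA902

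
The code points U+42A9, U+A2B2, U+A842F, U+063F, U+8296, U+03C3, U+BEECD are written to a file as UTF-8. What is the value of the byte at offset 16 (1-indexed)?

0xCF

1-indexed offset 16 is 0-indexed offset 15.
U+42A9 → 3-byte form E4 8A A9 at offsets 0–2.
U+A2B2 → 3-byte form EA 8A B2 at offsets 3–5.
U+A842F → 4-byte form F2 A8 90 AF at offsets 6–9.
U+063F → 2-byte form D8 BF at offsets 10–11.
U+8296 → 3-byte form E8 8A 96 at offsets 12–14.
U+03C3 → 2-byte form CF 83 at offsets 15–16.
Offset 15 falls in char 6's range; it's byte 1 of CF 83 = 0xCF.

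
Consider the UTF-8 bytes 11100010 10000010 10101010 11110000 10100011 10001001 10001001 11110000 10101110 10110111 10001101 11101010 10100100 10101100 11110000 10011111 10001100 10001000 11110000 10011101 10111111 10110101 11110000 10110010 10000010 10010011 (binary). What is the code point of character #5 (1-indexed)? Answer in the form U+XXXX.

Offset 0: leading byte 0xE2 = 11100010 → 3-byte char #1 = E2 82 AA.
Offset 3: leading byte 0xF0 = 11110000 → 4-byte char #2 = F0 A3 89 89.
Offset 7: leading byte 0xF0 = 11110000 → 4-byte char #3 = F0 AE B7 8D.
Offset 11: leading byte 0xEA = 11101010 → 3-byte char #4 = EA A4 AC.
Offset 14: leading byte 0xF0 = 11110000 → 4-byte char #5 = F0 9F 8C 88.
Leading byte 0xF0 = 11110000 matches 11110xxx → 4-byte sequence.
Byte 1: 0xF0 = 11110000, payload 000 (3 bits).
Byte 2: 0x9F = 10011111 (10xxxxxx ✓), payload 011111.
Byte 3: 0x8C = 10001100 (10xxxxxx ✓), payload 001100.
Byte 4: 0x88 = 10001000 (10xxxxxx ✓), payload 001000.
Concatenate: 000011111001100001000 = 0x1F308 (21 bits → U+1F308).

U+1F308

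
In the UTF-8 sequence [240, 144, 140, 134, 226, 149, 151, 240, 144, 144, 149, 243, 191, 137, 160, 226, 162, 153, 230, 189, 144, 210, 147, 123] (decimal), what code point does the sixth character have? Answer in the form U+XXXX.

U+6F50

Offset 0: leading byte 0xF0 = 11110000 → 4-byte char #1 = F0 90 8C 86.
Offset 4: leading byte 0xE2 = 11100010 → 3-byte char #2 = E2 95 97.
Offset 7: leading byte 0xF0 = 11110000 → 4-byte char #3 = F0 90 90 95.
Offset 11: leading byte 0xF3 = 11110011 → 4-byte char #4 = F3 BF 89 A0.
Offset 15: leading byte 0xE2 = 11100010 → 3-byte char #5 = E2 A2 99.
Offset 18: leading byte 0xE6 = 11100110 → 3-byte char #6 = E6 BD 90.
Leading byte 0xE6 = 11100110 matches 1110xxxx → 3-byte sequence.
Byte 1: 0xE6 = 11100110, payload 0110 (4 bits).
Byte 2: 0xBD = 10111101 (10xxxxxx ✓), payload 111101.
Byte 3: 0x90 = 10010000 (10xxxxxx ✓), payload 010000.
Concatenate: 0110111101010000 = 0x6F50 (16 bits → U+6F50).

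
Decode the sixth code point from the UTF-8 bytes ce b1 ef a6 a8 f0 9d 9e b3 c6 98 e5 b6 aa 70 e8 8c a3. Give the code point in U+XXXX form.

U+0070

Offset 0: leading byte 0xCE = 11001110 → 2-byte char #1 = CE B1.
Offset 2: leading byte 0xEF = 11101111 → 3-byte char #2 = EF A6 A8.
Offset 5: leading byte 0xF0 = 11110000 → 4-byte char #3 = F0 9D 9E B3.
Offset 9: leading byte 0xC6 = 11000110 → 2-byte char #4 = C6 98.
Offset 11: leading byte 0xE5 = 11100101 → 3-byte char #5 = E5 B6 AA.
Offset 14: leading byte 0x70 = 01110000 → 1-byte char #6 = 70.
Leading byte 0x70 = 01110000 matches 0xxxxxxx → 1-byte sequence.
Byte 1: 0x70 = 01110000, payload 1110000 (7 bits).
Concatenate: 1110000 = 0x70 (7 bits → U+0070).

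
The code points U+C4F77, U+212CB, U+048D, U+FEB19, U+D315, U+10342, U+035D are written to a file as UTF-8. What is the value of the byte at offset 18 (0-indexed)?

0x90

U+C4F77 → 4-byte form F3 84 BD B7 at offsets 0–3.
U+212CB → 4-byte form F0 A1 8B 8B at offsets 4–7.
U+048D → 2-byte form D2 8D at offsets 8–9.
U+FEB19 → 4-byte form F3 BE AC 99 at offsets 10–13.
U+D315 → 3-byte form ED 8C 95 at offsets 14–16.
U+10342 → 4-byte form F0 90 8D 82 at offsets 17–20.
Offset 18 falls in char 6's range; it's byte 2 of F0 90 8D 82 = 0x90.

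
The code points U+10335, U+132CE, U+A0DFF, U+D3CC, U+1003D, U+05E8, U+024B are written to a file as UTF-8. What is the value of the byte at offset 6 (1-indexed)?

0x93

1-indexed offset 6 is 0-indexed offset 5.
U+10335 → 4-byte form F0 90 8C B5 at offsets 0–3.
U+132CE → 4-byte form F0 93 8B 8E at offsets 4–7.
Offset 5 falls in char 2's range; it's byte 2 of F0 93 8B 8E = 0x93.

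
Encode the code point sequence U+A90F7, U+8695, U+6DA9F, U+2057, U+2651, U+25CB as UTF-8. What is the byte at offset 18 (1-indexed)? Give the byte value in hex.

1-indexed offset 18 is 0-indexed offset 17.
U+A90F7 → 4-byte form F2 A9 83 B7 at offsets 0–3.
U+8695 → 3-byte form E8 9A 95 at offsets 4–6.
U+6DA9F → 4-byte form F1 AD AA 9F at offsets 7–10.
U+2057 → 3-byte form E2 81 97 at offsets 11–13.
U+2651 → 3-byte form E2 99 91 at offsets 14–16.
U+25CB → 3-byte form E2 97 8B at offsets 17–19.
Offset 17 falls in char 6's range; it's byte 1 of E2 97 8B = 0xE2.

0xE2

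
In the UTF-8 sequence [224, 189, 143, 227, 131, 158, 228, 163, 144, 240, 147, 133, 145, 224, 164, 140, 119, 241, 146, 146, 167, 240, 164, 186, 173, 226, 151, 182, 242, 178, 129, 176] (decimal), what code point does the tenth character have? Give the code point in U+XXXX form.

Offset 0: leading byte 0xE0 = 11100000 → 3-byte char #1 = E0 BD 8F.
Offset 3: leading byte 0xE3 = 11100011 → 3-byte char #2 = E3 83 9E.
Offset 6: leading byte 0xE4 = 11100100 → 3-byte char #3 = E4 A3 90.
Offset 9: leading byte 0xF0 = 11110000 → 4-byte char #4 = F0 93 85 91.
Offset 13: leading byte 0xE0 = 11100000 → 3-byte char #5 = E0 A4 8C.
Offset 16: leading byte 0x77 = 01110111 → 1-byte char #6 = 77.
Offset 17: leading byte 0xF1 = 11110001 → 4-byte char #7 = F1 92 92 A7.
Offset 21: leading byte 0xF0 = 11110000 → 4-byte char #8 = F0 A4 BA AD.
Offset 25: leading byte 0xE2 = 11100010 → 3-byte char #9 = E2 97 B6.
Offset 28: leading byte 0xF2 = 11110010 → 4-byte char #10 = F2 B2 81 B0.
Leading byte 0xF2 = 11110010 matches 11110xxx → 4-byte sequence.
Byte 1: 0xF2 = 11110010, payload 010 (3 bits).
Byte 2: 0xB2 = 10110010 (10xxxxxx ✓), payload 110010.
Byte 3: 0x81 = 10000001 (10xxxxxx ✓), payload 000001.
Byte 4: 0xB0 = 10110000 (10xxxxxx ✓), payload 110000.
Concatenate: 010110010000001110000 = 0xB2070 (21 bits → U+B2070).

U+B2070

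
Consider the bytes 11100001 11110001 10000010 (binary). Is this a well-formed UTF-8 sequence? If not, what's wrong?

Leading byte 0xE1 = 11100001 → 3-byte form.
Byte 2 is 0xF1 = 11110001, which is not 10xxxxxx — expected a continuation byte.

invalid (non-continuation byte where continuation expected)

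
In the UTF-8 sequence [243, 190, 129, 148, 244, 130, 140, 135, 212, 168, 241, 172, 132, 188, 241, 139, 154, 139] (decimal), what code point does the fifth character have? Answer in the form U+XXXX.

Offset 0: leading byte 0xF3 = 11110011 → 4-byte char #1 = F3 BE 81 94.
Offset 4: leading byte 0xF4 = 11110100 → 4-byte char #2 = F4 82 8C 87.
Offset 8: leading byte 0xD4 = 11010100 → 2-byte char #3 = D4 A8.
Offset 10: leading byte 0xF1 = 11110001 → 4-byte char #4 = F1 AC 84 BC.
Offset 14: leading byte 0xF1 = 11110001 → 4-byte char #5 = F1 8B 9A 8B.
Leading byte 0xF1 = 11110001 matches 11110xxx → 4-byte sequence.
Byte 1: 0xF1 = 11110001, payload 001 (3 bits).
Byte 2: 0x8B = 10001011 (10xxxxxx ✓), payload 001011.
Byte 3: 0x9A = 10011010 (10xxxxxx ✓), payload 011010.
Byte 4: 0x8B = 10001011 (10xxxxxx ✓), payload 001011.
Concatenate: 001001011011010001011 = 0x4B68B (21 bits → U+4B68B).

U+4B68B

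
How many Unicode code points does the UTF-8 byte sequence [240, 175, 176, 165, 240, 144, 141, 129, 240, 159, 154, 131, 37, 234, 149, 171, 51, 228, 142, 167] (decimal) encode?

7

Byte at offset 0: 0xF0 = 11110000 → 4-byte char (#1). Advance 4.
Byte at offset 4: 0xF0 = 11110000 → 4-byte char (#2). Advance 4.
Byte at offset 8: 0xF0 = 11110000 → 4-byte char (#3). Advance 4.
Byte at offset 12: 0x25 = 00100101 → 1-byte char (#4). Advance 1.
Byte at offset 13: 0xEA = 11101010 → 3-byte char (#5). Advance 3.
Byte at offset 16: 0x33 = 00110011 → 1-byte char (#6). Advance 1.
Byte at offset 17: 0xE4 = 11100100 → 3-byte char (#7). Advance 3.
Reached end at offset 20 after 7 code points.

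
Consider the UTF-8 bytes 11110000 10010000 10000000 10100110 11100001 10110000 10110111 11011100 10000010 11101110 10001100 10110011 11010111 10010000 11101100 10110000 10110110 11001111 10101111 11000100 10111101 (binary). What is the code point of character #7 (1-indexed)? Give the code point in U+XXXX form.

Offset 0: leading byte 0xF0 = 11110000 → 4-byte char #1 = F0 90 80 A6.
Offset 4: leading byte 0xE1 = 11100001 → 3-byte char #2 = E1 B0 B7.
Offset 7: leading byte 0xDC = 11011100 → 2-byte char #3 = DC 82.
Offset 9: leading byte 0xEE = 11101110 → 3-byte char #4 = EE 8C B3.
Offset 12: leading byte 0xD7 = 11010111 → 2-byte char #5 = D7 90.
Offset 14: leading byte 0xEC = 11101100 → 3-byte char #6 = EC B0 B6.
Offset 17: leading byte 0xCF = 11001111 → 2-byte char #7 = CF AF.
Leading byte 0xCF = 11001111 matches 110xxxxx → 2-byte sequence.
Byte 1: 0xCF = 11001111, payload 01111 (5 bits).
Byte 2: 0xAF = 10101111 (10xxxxxx ✓), payload 101111.
Concatenate: 01111101111 = 0x3EF (11 bits → U+03EF).

U+03EF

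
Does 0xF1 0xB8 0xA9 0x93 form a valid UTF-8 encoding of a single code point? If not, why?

valid

Leading byte 0xF1 = 11110001 → 4-byte form.
Continuation bytes 0xB8=10111000, 0xA9=10101001, 0x93=10010011 all match 10xxxxxx.
Decoded value 0x78A53 is ≥ 0x10000 (shortest form) and not a surrogate.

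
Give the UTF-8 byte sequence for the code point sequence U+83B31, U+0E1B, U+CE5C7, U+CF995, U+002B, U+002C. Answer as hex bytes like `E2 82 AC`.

U+83B31: 4-byte form → F2 83 AC B1.
U+0E1B: 3-byte form → E0 B8 9B.
U+CE5C7: 4-byte form → F3 8E 97 87.
U+CF995: 4-byte form → F3 8F A6 95.
U+002B: 1-byte form → 2B.
U+002C: 1-byte form → 2C.
Concatenated (17 bytes): F2 83 AC B1 E0 B8 9B F3 8E 97 87 F3 8F A6 95 2B 2C.

F2 83 AC B1 E0 B8 9B F3 8E 97 87 F3 8F A6 95 2B 2C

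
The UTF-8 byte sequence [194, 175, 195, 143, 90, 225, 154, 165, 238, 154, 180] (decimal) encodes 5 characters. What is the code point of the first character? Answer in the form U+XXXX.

Offset 0: leading byte 0xC2 = 11000010 → 2-byte char #1 = C2 AF.
Leading byte 0xC2 = 11000010 matches 110xxxxx → 2-byte sequence.
Byte 1: 0xC2 = 11000010, payload 00010 (5 bits).
Byte 2: 0xAF = 10101111 (10xxxxxx ✓), payload 101111.
Concatenate: 00010101111 = 0xAF (11 bits → U+00AF).

U+00AF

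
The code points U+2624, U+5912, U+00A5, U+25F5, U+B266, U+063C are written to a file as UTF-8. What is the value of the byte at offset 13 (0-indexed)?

0xA6

U+2624 → 3-byte form E2 98 A4 at offsets 0–2.
U+5912 → 3-byte form E5 A4 92 at offsets 3–5.
U+00A5 → 2-byte form C2 A5 at offsets 6–7.
U+25F5 → 3-byte form E2 97 B5 at offsets 8–10.
U+B266 → 3-byte form EB 89 A6 at offsets 11–13.
Offset 13 falls in char 5's range; it's byte 3 of EB 89 A6 = 0xA6.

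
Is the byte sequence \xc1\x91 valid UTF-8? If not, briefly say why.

invalid (overlong encoding)

Leading byte 0xC1 = 11000001 → 2-byte form.
Continuation bytes all match 10xxxxxx. Payload decodes to 0x51.
But 0x51 < 0x80, the minimum for a 2-byte sequence — this is an overlong encoding.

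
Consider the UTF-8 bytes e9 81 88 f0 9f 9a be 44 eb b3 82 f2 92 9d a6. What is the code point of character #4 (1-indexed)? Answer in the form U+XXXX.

Offset 0: leading byte 0xE9 = 11101001 → 3-byte char #1 = E9 81 88.
Offset 3: leading byte 0xF0 = 11110000 → 4-byte char #2 = F0 9F 9A BE.
Offset 7: leading byte 0x44 = 01000100 → 1-byte char #3 = 44.
Offset 8: leading byte 0xEB = 11101011 → 3-byte char #4 = EB B3 82.
Leading byte 0xEB = 11101011 matches 1110xxxx → 3-byte sequence.
Byte 1: 0xEB = 11101011, payload 1011 (4 bits).
Byte 2: 0xB3 = 10110011 (10xxxxxx ✓), payload 110011.
Byte 3: 0x82 = 10000010 (10xxxxxx ✓), payload 000010.
Concatenate: 1011110011000010 = 0xBCC2 (16 bits → U+BCC2).

U+BCC2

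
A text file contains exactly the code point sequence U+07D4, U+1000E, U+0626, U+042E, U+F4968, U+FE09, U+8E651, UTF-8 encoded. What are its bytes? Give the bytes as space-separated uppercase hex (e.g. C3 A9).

U+07D4: 2-byte form → DF 94.
U+1000E: 4-byte form → F0 90 80 8E.
U+0626: 2-byte form → D8 A6.
U+042E: 2-byte form → D0 AE.
U+F4968: 4-byte form → F3 B4 A5 A8.
U+FE09: 3-byte form → EF B8 89.
U+8E651: 4-byte form → F2 8E 99 91.
Concatenated (21 bytes): DF 94 F0 90 80 8E D8 A6 D0 AE F3 B4 A5 A8 EF B8 89 F2 8E 99 91.

DF 94 F0 90 80 8E D8 A6 D0 AE F3 B4 A5 A8 EF B8 89 F2 8E 99 91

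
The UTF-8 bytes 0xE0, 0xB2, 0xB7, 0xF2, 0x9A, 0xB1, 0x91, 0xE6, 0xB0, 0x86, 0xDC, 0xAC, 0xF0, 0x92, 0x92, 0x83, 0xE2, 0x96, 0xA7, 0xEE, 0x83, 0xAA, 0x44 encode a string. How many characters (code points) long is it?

Byte at offset 0: 0xE0 = 11100000 → 3-byte char (#1). Advance 3.
Byte at offset 3: 0xF2 = 11110010 → 4-byte char (#2). Advance 4.
Byte at offset 7: 0xE6 = 11100110 → 3-byte char (#3). Advance 3.
Byte at offset 10: 0xDC = 11011100 → 2-byte char (#4). Advance 2.
Byte at offset 12: 0xF0 = 11110000 → 4-byte char (#5). Advance 4.
Byte at offset 16: 0xE2 = 11100010 → 3-byte char (#6). Advance 3.
Byte at offset 19: 0xEE = 11101110 → 3-byte char (#7). Advance 3.
Byte at offset 22: 0x44 = 01000100 → 1-byte char (#8). Advance 1.
Reached end at offset 23 after 8 code points.

8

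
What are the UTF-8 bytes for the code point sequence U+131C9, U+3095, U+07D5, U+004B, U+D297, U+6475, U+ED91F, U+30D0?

F0 93 87 89 E3 82 95 DF 95 4B ED 8A 97 E6 91 B5 F3 AD A4 9F E3 83 90

U+131C9: 4-byte form → F0 93 87 89.
U+3095: 3-byte form → E3 82 95.
U+07D5: 2-byte form → DF 95.
U+004B: 1-byte form → 4B.
U+D297: 3-byte form → ED 8A 97.
U+6475: 3-byte form → E6 91 B5.
U+ED91F: 4-byte form → F3 AD A4 9F.
U+30D0: 3-byte form → E3 83 90.
Concatenated (23 bytes): F0 93 87 89 E3 82 95 DF 95 4B ED 8A 97 E6 91 B5 F3 AD A4 9F E3 83 90.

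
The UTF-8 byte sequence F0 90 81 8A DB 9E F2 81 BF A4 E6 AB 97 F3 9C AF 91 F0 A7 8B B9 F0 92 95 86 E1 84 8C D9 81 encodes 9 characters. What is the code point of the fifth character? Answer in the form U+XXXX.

Offset 0: leading byte 0xF0 = 11110000 → 4-byte char #1 = F0 90 81 8A.
Offset 4: leading byte 0xDB = 11011011 → 2-byte char #2 = DB 9E.
Offset 6: leading byte 0xF2 = 11110010 → 4-byte char #3 = F2 81 BF A4.
Offset 10: leading byte 0xE6 = 11100110 → 3-byte char #4 = E6 AB 97.
Offset 13: leading byte 0xF3 = 11110011 → 4-byte char #5 = F3 9C AF 91.
Leading byte 0xF3 = 11110011 matches 11110xxx → 4-byte sequence.
Byte 1: 0xF3 = 11110011, payload 011 (3 bits).
Byte 2: 0x9C = 10011100 (10xxxxxx ✓), payload 011100.
Byte 3: 0xAF = 10101111 (10xxxxxx ✓), payload 101111.
Byte 4: 0x91 = 10010001 (10xxxxxx ✓), payload 010001.
Concatenate: 011011100101111010001 = 0xDCBD1 (21 bits → U+DCBD1).

U+DCBD1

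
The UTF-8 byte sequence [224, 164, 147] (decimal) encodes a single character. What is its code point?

U+0913

Leading byte 0xE0 = 11100000 matches 1110xxxx → 3-byte sequence.
Byte 1: 0xE0 = 11100000, payload 0000 (4 bits).
Byte 2: 0xA4 = 10100100 (10xxxxxx ✓), payload 100100.
Byte 3: 0x93 = 10010011 (10xxxxxx ✓), payload 010011.
Concatenate: 0000100100010011 = 0x913 (16 bits → U+0913).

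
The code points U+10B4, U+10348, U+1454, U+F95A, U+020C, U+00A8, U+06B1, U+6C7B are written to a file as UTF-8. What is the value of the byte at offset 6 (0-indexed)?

U+10B4 → 3-byte form E1 82 B4 at offsets 0–2.
U+10348 → 4-byte form F0 90 8D 88 at offsets 3–6.
Offset 6 falls in char 2's range; it's byte 4 of F0 90 8D 88 = 0x88.

0x88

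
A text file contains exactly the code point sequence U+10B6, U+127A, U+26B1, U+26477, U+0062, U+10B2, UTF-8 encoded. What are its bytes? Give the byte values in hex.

U+10B6: 3-byte form → E1 82 B6.
U+127A: 3-byte form → E1 89 BA.
U+26B1: 3-byte form → E2 9A B1.
U+26477: 4-byte form → F0 A6 91 B7.
U+0062: 1-byte form → 62.
U+10B2: 3-byte form → E1 82 B2.
Concatenated (17 bytes): E1 82 B6 E1 89 BA E2 9A B1 F0 A6 91 B7 62 E1 82 B2.

E1 82 B6 E1 89 BA E2 9A B1 F0 A6 91 B7 62 E1 82 B2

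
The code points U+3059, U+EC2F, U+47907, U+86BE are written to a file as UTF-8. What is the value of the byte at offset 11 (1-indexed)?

0xE8

1-indexed offset 11 is 0-indexed offset 10.
U+3059 → 3-byte form E3 81 99 at offsets 0–2.
U+EC2F → 3-byte form EE B0 AF at offsets 3–5.
U+47907 → 4-byte form F1 87 A4 87 at offsets 6–9.
U+86BE → 3-byte form E8 9A BE at offsets 10–12.
Offset 10 falls in char 4's range; it's byte 1 of E8 9A BE = 0xE8.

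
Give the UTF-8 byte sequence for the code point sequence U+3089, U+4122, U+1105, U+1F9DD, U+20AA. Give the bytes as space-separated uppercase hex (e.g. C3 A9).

E3 82 89 E4 84 A2 E1 84 85 F0 9F A7 9D E2 82 AA

U+3089: 3-byte form → E3 82 89.
U+4122: 3-byte form → E4 84 A2.
U+1105: 3-byte form → E1 84 85.
U+1F9DD: 4-byte form → F0 9F A7 9D.
U+20AA: 3-byte form → E2 82 AA.
Concatenated (16 bytes): E3 82 89 E4 84 A2 E1 84 85 F0 9F A7 9D E2 82 AA.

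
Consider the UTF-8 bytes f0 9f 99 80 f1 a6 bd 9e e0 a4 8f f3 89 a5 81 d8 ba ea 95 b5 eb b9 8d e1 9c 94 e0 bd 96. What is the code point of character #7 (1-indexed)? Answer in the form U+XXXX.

Offset 0: leading byte 0xF0 = 11110000 → 4-byte char #1 = F0 9F 99 80.
Offset 4: leading byte 0xF1 = 11110001 → 4-byte char #2 = F1 A6 BD 9E.
Offset 8: leading byte 0xE0 = 11100000 → 3-byte char #3 = E0 A4 8F.
Offset 11: leading byte 0xF3 = 11110011 → 4-byte char #4 = F3 89 A5 81.
Offset 15: leading byte 0xD8 = 11011000 → 2-byte char #5 = D8 BA.
Offset 17: leading byte 0xEA = 11101010 → 3-byte char #6 = EA 95 B5.
Offset 20: leading byte 0xEB = 11101011 → 3-byte char #7 = EB B9 8D.
Leading byte 0xEB = 11101011 matches 1110xxxx → 3-byte sequence.
Byte 1: 0xEB = 11101011, payload 1011 (4 bits).
Byte 2: 0xB9 = 10111001 (10xxxxxx ✓), payload 111001.
Byte 3: 0x8D = 10001101 (10xxxxxx ✓), payload 001101.
Concatenate: 1011111001001101 = 0xBE4D (16 bits → U+BE4D).

U+BE4D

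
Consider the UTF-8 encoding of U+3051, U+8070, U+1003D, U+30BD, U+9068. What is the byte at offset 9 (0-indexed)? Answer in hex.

0xBD

U+3051 → 3-byte form E3 81 91 at offsets 0–2.
U+8070 → 3-byte form E8 81 B0 at offsets 3–5.
U+1003D → 4-byte form F0 90 80 BD at offsets 6–9.
Offset 9 falls in char 3's range; it's byte 4 of F0 90 80 BD = 0xBD.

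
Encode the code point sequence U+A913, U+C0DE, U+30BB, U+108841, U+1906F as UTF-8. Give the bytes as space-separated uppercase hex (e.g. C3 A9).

EA A4 93 EC 83 9E E3 82 BB F4 88 A1 81 F0 99 81 AF

U+A913: 3-byte form → EA A4 93.
U+C0DE: 3-byte form → EC 83 9E.
U+30BB: 3-byte form → E3 82 BB.
U+108841: 4-byte form → F4 88 A1 81.
U+1906F: 4-byte form → F0 99 81 AF.
Concatenated (17 bytes): EA A4 93 EC 83 9E E3 82 BB F4 88 A1 81 F0 99 81 AF.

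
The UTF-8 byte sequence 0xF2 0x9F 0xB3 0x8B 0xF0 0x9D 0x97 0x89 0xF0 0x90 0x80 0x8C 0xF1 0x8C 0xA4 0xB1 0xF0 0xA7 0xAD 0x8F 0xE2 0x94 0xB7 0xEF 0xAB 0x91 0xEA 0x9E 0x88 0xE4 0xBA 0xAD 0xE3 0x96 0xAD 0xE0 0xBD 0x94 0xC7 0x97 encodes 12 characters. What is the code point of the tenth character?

Offset 0: leading byte 0xF2 = 11110010 → 4-byte char #1 = F2 9F B3 8B.
Offset 4: leading byte 0xF0 = 11110000 → 4-byte char #2 = F0 9D 97 89.
Offset 8: leading byte 0xF0 = 11110000 → 4-byte char #3 = F0 90 80 8C.
Offset 12: leading byte 0xF1 = 11110001 → 4-byte char #4 = F1 8C A4 B1.
Offset 16: leading byte 0xF0 = 11110000 → 4-byte char #5 = F0 A7 AD 8F.
Offset 20: leading byte 0xE2 = 11100010 → 3-byte char #6 = E2 94 B7.
Offset 23: leading byte 0xEF = 11101111 → 3-byte char #7 = EF AB 91.
Offset 26: leading byte 0xEA = 11101010 → 3-byte char #8 = EA 9E 88.
Offset 29: leading byte 0xE4 = 11100100 → 3-byte char #9 = E4 BA AD.
Offset 32: leading byte 0xE3 = 11100011 → 3-byte char #10 = E3 96 AD.
Leading byte 0xE3 = 11100011 matches 1110xxxx → 3-byte sequence.
Byte 1: 0xE3 = 11100011, payload 0011 (4 bits).
Byte 2: 0x96 = 10010110 (10xxxxxx ✓), payload 010110.
Byte 3: 0xAD = 10101101 (10xxxxxx ✓), payload 101101.
Concatenate: 0011010110101101 = 0x35AD (16 bits → U+35AD).

U+35AD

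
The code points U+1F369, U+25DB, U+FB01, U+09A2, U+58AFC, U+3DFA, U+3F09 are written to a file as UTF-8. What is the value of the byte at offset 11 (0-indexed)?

0xA6

U+1F369 → 4-byte form F0 9F 8D A9 at offsets 0–3.
U+25DB → 3-byte form E2 97 9B at offsets 4–6.
U+FB01 → 3-byte form EF AC 81 at offsets 7–9.
U+09A2 → 3-byte form E0 A6 A2 at offsets 10–12.
Offset 11 falls in char 4's range; it's byte 2 of E0 A6 A2 = 0xA6.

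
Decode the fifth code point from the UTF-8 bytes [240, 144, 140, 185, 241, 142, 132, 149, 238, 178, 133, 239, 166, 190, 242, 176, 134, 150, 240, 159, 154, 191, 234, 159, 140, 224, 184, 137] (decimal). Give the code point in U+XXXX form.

U+B0196

Offset 0: leading byte 0xF0 = 11110000 → 4-byte char #1 = F0 90 8C B9.
Offset 4: leading byte 0xF1 = 11110001 → 4-byte char #2 = F1 8E 84 95.
Offset 8: leading byte 0xEE = 11101110 → 3-byte char #3 = EE B2 85.
Offset 11: leading byte 0xEF = 11101111 → 3-byte char #4 = EF A6 BE.
Offset 14: leading byte 0xF2 = 11110010 → 4-byte char #5 = F2 B0 86 96.
Leading byte 0xF2 = 11110010 matches 11110xxx → 4-byte sequence.
Byte 1: 0xF2 = 11110010, payload 010 (3 bits).
Byte 2: 0xB0 = 10110000 (10xxxxxx ✓), payload 110000.
Byte 3: 0x86 = 10000110 (10xxxxxx ✓), payload 000110.
Byte 4: 0x96 = 10010110 (10xxxxxx ✓), payload 010110.
Concatenate: 010110000000110010110 = 0xB0196 (21 bits → U+B0196).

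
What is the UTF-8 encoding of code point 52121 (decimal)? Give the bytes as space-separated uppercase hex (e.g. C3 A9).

U+CB99 = 0xCB99 = 52121 decimal. In range U+0800–U+FFFF → 3-byte form: 1110xxxx 10xxxxxx 10xxxxxx.
Binary (16 bits): 1100101110011001.
Split 4+6+6: 1100 | 101110 | 011001.
Byte 1: 11101100 = 0xEC.
Byte 2: 10101110 = 0xAE.
Byte 3: 10011001 = 0x99.

EC AE 99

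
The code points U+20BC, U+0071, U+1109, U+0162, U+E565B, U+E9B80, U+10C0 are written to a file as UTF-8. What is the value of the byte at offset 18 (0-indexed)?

0x83

U+20BC → 3-byte form E2 82 BC at offsets 0–2.
U+0071 → 1-byte form 71 at offsets 3–3.
U+1109 → 3-byte form E1 84 89 at offsets 4–6.
U+0162 → 2-byte form C5 A2 at offsets 7–8.
U+E565B → 4-byte form F3 A5 99 9B at offsets 9–12.
U+E9B80 → 4-byte form F3 A9 AE 80 at offsets 13–16.
U+10C0 → 3-byte form E1 83 80 at offsets 17–19.
Offset 18 falls in char 7's range; it's byte 2 of E1 83 80 = 0x83.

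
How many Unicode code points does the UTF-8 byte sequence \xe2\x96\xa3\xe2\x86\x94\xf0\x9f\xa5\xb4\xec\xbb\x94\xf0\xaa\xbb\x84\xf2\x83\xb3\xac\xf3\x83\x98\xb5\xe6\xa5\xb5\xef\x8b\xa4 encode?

9

Byte at offset 0: 0xE2 = 11100010 → 3-byte char (#1). Advance 3.
Byte at offset 3: 0xE2 = 11100010 → 3-byte char (#2). Advance 3.
Byte at offset 6: 0xF0 = 11110000 → 4-byte char (#3). Advance 4.
Byte at offset 10: 0xEC = 11101100 → 3-byte char (#4). Advance 3.
Byte at offset 13: 0xF0 = 11110000 → 4-byte char (#5). Advance 4.
Byte at offset 17: 0xF2 = 11110010 → 4-byte char (#6). Advance 4.
Byte at offset 21: 0xF3 = 11110011 → 4-byte char (#7). Advance 4.
Byte at offset 25: 0xE6 = 11100110 → 3-byte char (#8). Advance 3.
Byte at offset 28: 0xEF = 11101111 → 3-byte char (#9). Advance 3.
Reached end at offset 31 after 9 code points.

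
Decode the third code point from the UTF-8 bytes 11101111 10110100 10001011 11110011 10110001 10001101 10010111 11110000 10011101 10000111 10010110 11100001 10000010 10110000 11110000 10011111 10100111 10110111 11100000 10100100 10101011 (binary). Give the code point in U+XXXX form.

Offset 0: leading byte 0xEF = 11101111 → 3-byte char #1 = EF B4 8B.
Offset 3: leading byte 0xF3 = 11110011 → 4-byte char #2 = F3 B1 8D 97.
Offset 7: leading byte 0xF0 = 11110000 → 4-byte char #3 = F0 9D 87 96.
Leading byte 0xF0 = 11110000 matches 11110xxx → 4-byte sequence.
Byte 1: 0xF0 = 11110000, payload 000 (3 bits).
Byte 2: 0x9D = 10011101 (10xxxxxx ✓), payload 011101.
Byte 3: 0x87 = 10000111 (10xxxxxx ✓), payload 000111.
Byte 4: 0x96 = 10010110 (10xxxxxx ✓), payload 010110.
Concatenate: 000011101000111010110 = 0x1D1D6 (21 bits → U+1D1D6).

U+1D1D6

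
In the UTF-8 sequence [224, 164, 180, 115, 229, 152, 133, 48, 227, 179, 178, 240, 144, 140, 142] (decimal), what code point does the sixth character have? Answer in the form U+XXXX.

U+1030E

Offset 0: leading byte 0xE0 = 11100000 → 3-byte char #1 = E0 A4 B4.
Offset 3: leading byte 0x73 = 01110011 → 1-byte char #2 = 73.
Offset 4: leading byte 0xE5 = 11100101 → 3-byte char #3 = E5 98 85.
Offset 7: leading byte 0x30 = 00110000 → 1-byte char #4 = 30.
Offset 8: leading byte 0xE3 = 11100011 → 3-byte char #5 = E3 B3 B2.
Offset 11: leading byte 0xF0 = 11110000 → 4-byte char #6 = F0 90 8C 8E.
Leading byte 0xF0 = 11110000 matches 11110xxx → 4-byte sequence.
Byte 1: 0xF0 = 11110000, payload 000 (3 bits).
Byte 2: 0x90 = 10010000 (10xxxxxx ✓), payload 010000.
Byte 3: 0x8C = 10001100 (10xxxxxx ✓), payload 001100.
Byte 4: 0x8E = 10001110 (10xxxxxx ✓), payload 001110.
Concatenate: 000010000001100001110 = 0x1030E (21 bits → U+1030E).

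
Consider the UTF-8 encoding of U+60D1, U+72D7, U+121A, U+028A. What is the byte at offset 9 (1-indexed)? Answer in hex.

1-indexed offset 9 is 0-indexed offset 8.
U+60D1 → 3-byte form E6 83 91 at offsets 0–2.
U+72D7 → 3-byte form E7 8B 97 at offsets 3–5.
U+121A → 3-byte form E1 88 9A at offsets 6–8.
Offset 8 falls in char 3's range; it's byte 3 of E1 88 9A = 0x9A.

0x9A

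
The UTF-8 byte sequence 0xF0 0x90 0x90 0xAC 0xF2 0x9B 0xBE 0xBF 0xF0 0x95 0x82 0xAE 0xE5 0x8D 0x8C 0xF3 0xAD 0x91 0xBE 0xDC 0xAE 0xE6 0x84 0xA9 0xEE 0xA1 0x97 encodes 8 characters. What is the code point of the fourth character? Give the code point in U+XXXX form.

U+534C

Offset 0: leading byte 0xF0 = 11110000 → 4-byte char #1 = F0 90 90 AC.
Offset 4: leading byte 0xF2 = 11110010 → 4-byte char #2 = F2 9B BE BF.
Offset 8: leading byte 0xF0 = 11110000 → 4-byte char #3 = F0 95 82 AE.
Offset 12: leading byte 0xE5 = 11100101 → 3-byte char #4 = E5 8D 8C.
Leading byte 0xE5 = 11100101 matches 1110xxxx → 3-byte sequence.
Byte 1: 0xE5 = 11100101, payload 0101 (4 bits).
Byte 2: 0x8D = 10001101 (10xxxxxx ✓), payload 001101.
Byte 3: 0x8C = 10001100 (10xxxxxx ✓), payload 001100.
Concatenate: 0101001101001100 = 0x534C (16 bits → U+534C).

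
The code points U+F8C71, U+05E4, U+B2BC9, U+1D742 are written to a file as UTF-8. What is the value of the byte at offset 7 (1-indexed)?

1-indexed offset 7 is 0-indexed offset 6.
U+F8C71 → 4-byte form F3 B8 B1 B1 at offsets 0–3.
U+05E4 → 2-byte form D7 A4 at offsets 4–5.
U+B2BC9 → 4-byte form F2 B2 AF 89 at offsets 6–9.
Offset 6 falls in char 3's range; it's byte 1 of F2 B2 AF 89 = 0xF2.

0xF2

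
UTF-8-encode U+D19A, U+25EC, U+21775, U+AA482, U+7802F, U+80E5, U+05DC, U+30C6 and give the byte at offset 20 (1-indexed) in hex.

1-indexed offset 20 is 0-indexed offset 19.
U+D19A → 3-byte form ED 86 9A at offsets 0–2.
U+25EC → 3-byte form E2 97 AC at offsets 3–5.
U+21775 → 4-byte form F0 A1 9D B5 at offsets 6–9.
U+AA482 → 4-byte form F2 AA 92 82 at offsets 10–13.
U+7802F → 4-byte form F1 B8 80 AF at offsets 14–17.
U+80E5 → 3-byte form E8 83 A5 at offsets 18–20.
Offset 19 falls in char 6's range; it's byte 2 of E8 83 A5 = 0x83.

0x83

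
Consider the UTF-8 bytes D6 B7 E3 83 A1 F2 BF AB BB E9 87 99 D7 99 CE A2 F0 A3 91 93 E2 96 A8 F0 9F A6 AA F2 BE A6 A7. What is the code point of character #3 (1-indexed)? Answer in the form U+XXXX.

U+BFAFB

Offset 0: leading byte 0xD6 = 11010110 → 2-byte char #1 = D6 B7.
Offset 2: leading byte 0xE3 = 11100011 → 3-byte char #2 = E3 83 A1.
Offset 5: leading byte 0xF2 = 11110010 → 4-byte char #3 = F2 BF AB BB.
Leading byte 0xF2 = 11110010 matches 11110xxx → 4-byte sequence.
Byte 1: 0xF2 = 11110010, payload 010 (3 bits).
Byte 2: 0xBF = 10111111 (10xxxxxx ✓), payload 111111.
Byte 3: 0xAB = 10101011 (10xxxxxx ✓), payload 101011.
Byte 4: 0xBB = 10111011 (10xxxxxx ✓), payload 111011.
Concatenate: 010111111101011111011 = 0xBFAFB (21 bits → U+BFAFB).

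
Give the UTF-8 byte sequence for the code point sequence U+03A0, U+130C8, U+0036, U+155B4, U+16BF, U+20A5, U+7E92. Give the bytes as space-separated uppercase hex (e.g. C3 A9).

U+03A0: 2-byte form → CE A0.
U+130C8: 4-byte form → F0 93 83 88.
U+0036: 1-byte form → 36.
U+155B4: 4-byte form → F0 95 96 B4.
U+16BF: 3-byte form → E1 9A BF.
U+20A5: 3-byte form → E2 82 A5.
U+7E92: 3-byte form → E7 BA 92.
Concatenated (20 bytes): CE A0 F0 93 83 88 36 F0 95 96 B4 E1 9A BF E2 82 A5 E7 BA 92.

CE A0 F0 93 83 88 36 F0 95 96 B4 E1 9A BF E2 82 A5 E7 BA 92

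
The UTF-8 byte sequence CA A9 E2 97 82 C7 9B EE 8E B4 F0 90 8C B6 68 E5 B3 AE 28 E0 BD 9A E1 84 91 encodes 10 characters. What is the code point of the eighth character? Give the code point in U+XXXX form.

Offset 0: leading byte 0xCA = 11001010 → 2-byte char #1 = CA A9.
Offset 2: leading byte 0xE2 = 11100010 → 3-byte char #2 = E2 97 82.
Offset 5: leading byte 0xC7 = 11000111 → 2-byte char #3 = C7 9B.
Offset 7: leading byte 0xEE = 11101110 → 3-byte char #4 = EE 8E B4.
Offset 10: leading byte 0xF0 = 11110000 → 4-byte char #5 = F0 90 8C B6.
Offset 14: leading byte 0x68 = 01101000 → 1-byte char #6 = 68.
Offset 15: leading byte 0xE5 = 11100101 → 3-byte char #7 = E5 B3 AE.
Offset 18: leading byte 0x28 = 00101000 → 1-byte char #8 = 28.
Leading byte 0x28 = 00101000 matches 0xxxxxxx → 1-byte sequence.
Byte 1: 0x28 = 00101000, payload 0101000 (7 bits).
Concatenate: 0101000 = 0x28 (7 bits → U+0028).

U+0028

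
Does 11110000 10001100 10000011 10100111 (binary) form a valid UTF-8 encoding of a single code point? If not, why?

Leading byte 0xF0 = 11110000 → 4-byte form.
Continuation bytes all match 10xxxxxx. Payload decodes to 0xC0E7.
But 0xC0E7 < 0x10000, the minimum for a 4-byte sequence — this is an overlong encoding.

invalid (overlong encoding)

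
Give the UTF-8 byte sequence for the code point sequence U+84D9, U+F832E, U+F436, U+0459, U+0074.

U+84D9: 3-byte form → E8 93 99.
U+F832E: 4-byte form → F3 B8 8C AE.
U+F436: 3-byte form → EF 90 B6.
U+0459: 2-byte form → D1 99.
U+0074: 1-byte form → 74.
Concatenated (13 bytes): E8 93 99 F3 B8 8C AE EF 90 B6 D1 99 74.

E8 93 99 F3 B8 8C AE EF 90 B6 D1 99 74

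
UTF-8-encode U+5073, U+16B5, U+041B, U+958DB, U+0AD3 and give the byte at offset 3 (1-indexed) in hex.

1-indexed offset 3 is 0-indexed offset 2.
U+5073 → 3-byte form E5 81 B3 at offsets 0–2.
Offset 2 falls in char 1's range; it's byte 3 of E5 81 B3 = 0xB3.

0xB3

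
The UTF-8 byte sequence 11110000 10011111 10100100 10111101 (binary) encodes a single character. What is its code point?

Leading byte 0xF0 = 11110000 matches 11110xxx → 4-byte sequence.
Byte 1: 0xF0 = 11110000, payload 000 (3 bits).
Byte 2: 0x9F = 10011111 (10xxxxxx ✓), payload 011111.
Byte 3: 0xA4 = 10100100 (10xxxxxx ✓), payload 100100.
Byte 4: 0xBD = 10111101 (10xxxxxx ✓), payload 111101.
Concatenate: 000011111100100111101 = 0x1F93D (21 bits → U+1F93D).

U+1F93D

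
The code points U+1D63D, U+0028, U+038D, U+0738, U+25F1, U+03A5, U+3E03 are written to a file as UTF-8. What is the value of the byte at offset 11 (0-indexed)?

U+1D63D → 4-byte form F0 9D 98 BD at offsets 0–3.
U+0028 → 1-byte form 28 at offsets 4–4.
U+038D → 2-byte form CE 8D at offsets 5–6.
U+0738 → 2-byte form DC B8 at offsets 7–8.
U+25F1 → 3-byte form E2 97 B1 at offsets 9–11.
Offset 11 falls in char 5's range; it's byte 3 of E2 97 B1 = 0xB1.

0xB1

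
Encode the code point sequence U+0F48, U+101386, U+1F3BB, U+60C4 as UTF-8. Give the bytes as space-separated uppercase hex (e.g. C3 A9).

E0 BD 88 F4 81 8E 86 F0 9F 8E BB E6 83 84

U+0F48: 3-byte form → E0 BD 88.
U+101386: 4-byte form → F4 81 8E 86.
U+1F3BB: 4-byte form → F0 9F 8E BB.
U+60C4: 3-byte form → E6 83 84.
Concatenated (14 bytes): E0 BD 88 F4 81 8E 86 F0 9F 8E BB E6 83 84.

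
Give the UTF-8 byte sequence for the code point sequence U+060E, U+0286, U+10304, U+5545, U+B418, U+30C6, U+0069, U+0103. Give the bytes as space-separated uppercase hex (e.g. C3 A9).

U+060E: 2-byte form → D8 8E.
U+0286: 2-byte form → CA 86.
U+10304: 4-byte form → F0 90 8C 84.
U+5545: 3-byte form → E5 95 85.
U+B418: 3-byte form → EB 90 98.
U+30C6: 3-byte form → E3 83 86.
U+0069: 1-byte form → 69.
U+0103: 2-byte form → C4 83.
Concatenated (20 bytes): D8 8E CA 86 F0 90 8C 84 E5 95 85 EB 90 98 E3 83 86 69 C4 83.

D8 8E CA 86 F0 90 8C 84 E5 95 85 EB 90 98 E3 83 86 69 C4 83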